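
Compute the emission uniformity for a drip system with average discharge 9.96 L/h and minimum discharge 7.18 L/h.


EU = (q_min/q_avg)*100 = (7.18/9.96)*100 = 72.0884%

72.0884 %


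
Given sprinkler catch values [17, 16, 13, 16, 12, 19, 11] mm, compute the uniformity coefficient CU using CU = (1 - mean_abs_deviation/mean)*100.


mean = 14.857143 mm
MAD = 2.448980 mm
CU = (1 - 2.448980/14.857143)*100

83.5165 %


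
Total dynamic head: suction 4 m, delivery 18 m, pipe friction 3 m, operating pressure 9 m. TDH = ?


TDH = Hs + Hd + hf + Hp = 4 + 18 + 3 + 9 = 34

34 m


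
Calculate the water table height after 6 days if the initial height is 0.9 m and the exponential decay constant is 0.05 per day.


m = m0 * exp(-k*t)
m = 0.9 * exp(-0.05 * 6)
m = 0.9 * exp(-0.3000)

0.6667 m


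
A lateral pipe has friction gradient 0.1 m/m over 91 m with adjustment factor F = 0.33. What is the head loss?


hf = J * L * F = 0.1 * 91 * 0.33 = 3.0030 m

3.0030 m


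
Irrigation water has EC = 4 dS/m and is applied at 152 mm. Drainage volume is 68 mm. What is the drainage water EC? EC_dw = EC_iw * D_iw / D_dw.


EC_dw = EC_iw * D_iw / D_dw
EC_dw = 4 * 152 / 68
EC_dw = 608 / 68

8.9412 dS/m


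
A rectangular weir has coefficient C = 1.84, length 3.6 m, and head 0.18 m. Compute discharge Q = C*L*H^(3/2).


Q = C * L * H^(3/2) = 1.84 * 3.6 * 0.18^1.5 = 1.84 * 3.6 * 0.076368

0.5059 m^3/s


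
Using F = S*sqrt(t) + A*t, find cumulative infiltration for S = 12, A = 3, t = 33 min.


F = S*sqrt(t) + A*t
F = 12*sqrt(33) + 3*33
F = 12*5.744563 + 99

167.9348 mm


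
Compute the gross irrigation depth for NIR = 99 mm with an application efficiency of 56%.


Ea = 56% = 0.56
GID = NIR / Ea = 99 / 0.56 = 176.7857 mm

176.7857 mm


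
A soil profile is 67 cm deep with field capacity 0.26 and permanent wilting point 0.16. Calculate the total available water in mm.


AWC = (FC - PWP) * d * 10
AWC = (0.26 - 0.16) * 67 * 10
AWC = 0.1000 * 67 * 10

67.0000 mm


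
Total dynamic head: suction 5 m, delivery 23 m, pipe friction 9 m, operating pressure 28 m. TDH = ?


TDH = Hs + Hd + hf + Hp = 5 + 23 + 9 + 28 = 65

65 m


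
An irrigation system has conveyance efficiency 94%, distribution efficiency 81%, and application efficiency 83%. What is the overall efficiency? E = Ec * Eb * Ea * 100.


Ec = 0.94, Eb = 0.81, Ea = 0.83
E = 0.94 * 0.81 * 0.83 * 100 = 63.1962%

63.1962 %


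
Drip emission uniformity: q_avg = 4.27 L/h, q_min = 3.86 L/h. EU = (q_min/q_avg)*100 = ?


EU = (q_min/q_avg)*100 = (3.86/4.27)*100 = 90.3981%

90.3981 %


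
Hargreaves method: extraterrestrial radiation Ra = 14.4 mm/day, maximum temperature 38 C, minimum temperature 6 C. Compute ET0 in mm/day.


Tmean = (Tmax + Tmin)/2 = (38 + 6)/2 = 22.0
ET0 = 0.0023 * 14.4 * (22.0 + 17.8) * sqrt(38 - 6)
ET0 = 0.0023 * 14.4 * 39.8 * 5.656854

7.4567 mm/day


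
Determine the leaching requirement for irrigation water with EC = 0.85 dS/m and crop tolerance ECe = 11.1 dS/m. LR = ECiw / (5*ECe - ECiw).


LR = ECiw / (5*ECe - ECiw)
LR = 0.85 / (5*11.1 - 0.85)
LR = 0.85 / 54.6500

0.0156


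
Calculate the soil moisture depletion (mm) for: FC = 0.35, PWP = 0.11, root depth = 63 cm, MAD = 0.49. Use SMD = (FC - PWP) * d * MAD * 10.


SMD = (FC - PWP) * d * MAD * 10
SMD = (0.35 - 0.11) * 63 * 0.49 * 10
SMD = 0.2400 * 63 * 0.49 * 10

74.0880 mm


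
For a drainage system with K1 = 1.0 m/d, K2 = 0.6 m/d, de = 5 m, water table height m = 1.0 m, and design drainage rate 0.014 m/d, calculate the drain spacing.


S^2 = 8*K2*de*m/q + 4*K1*m^2/q
S^2 = 8*0.6*5*1.0/0.014 + 4*1.0*1.0^2/0.014
S = sqrt(2000.0000)

44.7214 m


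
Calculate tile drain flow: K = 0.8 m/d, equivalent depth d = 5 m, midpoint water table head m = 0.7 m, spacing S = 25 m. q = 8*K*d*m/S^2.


q = 8*K*d*m/S^2
q = 8*0.8*5*0.7/25^2
q = 22.4000 / 625

0.0358 m/d


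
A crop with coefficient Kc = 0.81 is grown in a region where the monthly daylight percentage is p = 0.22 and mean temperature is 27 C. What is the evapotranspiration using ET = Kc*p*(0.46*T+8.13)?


ET = Kc * p * (0.46*T + 8.13)
ET = 0.81 * 0.22 * (0.46*27 + 8.13)
ET = 0.81 * 0.22 * 20.5500

3.6620 mm/day


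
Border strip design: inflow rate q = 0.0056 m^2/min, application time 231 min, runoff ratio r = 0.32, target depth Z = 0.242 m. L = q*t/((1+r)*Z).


L = q*t/((1+r)*Z)
L = 0.0056*231/((1+0.32)*0.242)
L = 1.2936/0.31944

4.0496 m


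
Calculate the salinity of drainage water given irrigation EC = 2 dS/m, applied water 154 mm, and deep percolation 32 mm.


EC_dw = EC_iw * D_iw / D_dw
EC_dw = 2 * 154 / 32
EC_dw = 308 / 32

9.6250 dS/m


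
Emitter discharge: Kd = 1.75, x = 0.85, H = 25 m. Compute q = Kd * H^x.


q = Kd * H^x = 1.75 * 25^0.85 = 1.75 * 15.425847

26.9952 L/h


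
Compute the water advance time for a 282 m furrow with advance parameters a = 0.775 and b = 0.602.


t = (L/a)^(1/b)
t = (282/0.775)^(1/0.602)
t = 363.870968^(1/0.602)

17950.0416 min


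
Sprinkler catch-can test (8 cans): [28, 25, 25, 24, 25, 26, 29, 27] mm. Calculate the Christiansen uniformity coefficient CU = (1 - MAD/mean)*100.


mean = 26.125000 mm
MAD = 1.406250 mm
CU = (1 - 1.406250/26.125000)*100

94.6172 %


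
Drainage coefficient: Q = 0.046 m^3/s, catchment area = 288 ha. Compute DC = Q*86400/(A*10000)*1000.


DC = Q * 86400 / (A * 10000) * 1000
DC = 0.046 * 86400 / (288 * 10000) * 1000
DC = 3974400.0000 / 2880000

1.3800 mm/day


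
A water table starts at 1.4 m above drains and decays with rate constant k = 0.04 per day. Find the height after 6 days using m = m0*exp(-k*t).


m = m0 * exp(-k*t)
m = 1.4 * exp(-0.04 * 6)
m = 1.4 * exp(-0.2400)

1.1013 m


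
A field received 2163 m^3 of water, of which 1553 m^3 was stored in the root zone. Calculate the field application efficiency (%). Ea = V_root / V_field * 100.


Ea = V_root / V_field * 100 = 1553 / 2163 * 100 = 71.7984%

71.7984 %


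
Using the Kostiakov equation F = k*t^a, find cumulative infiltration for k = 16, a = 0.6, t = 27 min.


F = k * t^a = 16 * 27^0.6
F = 16 * 7.224674

115.5948 mm


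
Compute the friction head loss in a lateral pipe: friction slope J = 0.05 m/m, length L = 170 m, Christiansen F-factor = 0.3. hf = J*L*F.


hf = J * L * F = 0.05 * 170 * 0.3 = 2.5500 m

2.5500 m


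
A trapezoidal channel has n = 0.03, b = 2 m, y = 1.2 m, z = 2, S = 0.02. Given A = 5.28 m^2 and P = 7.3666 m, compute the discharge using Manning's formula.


R = A/P = 5.28/7.3666 = 0.716749
Q = (1/0.03) * 5.28 * 0.716749^(2/3) * 0.02^0.5

19.9345 m^3/s


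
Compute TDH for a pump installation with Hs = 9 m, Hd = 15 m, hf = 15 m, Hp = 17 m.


TDH = Hs + Hd + hf + Hp = 9 + 15 + 15 + 17 = 56

56 m


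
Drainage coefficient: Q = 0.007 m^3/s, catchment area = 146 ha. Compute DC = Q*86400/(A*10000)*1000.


DC = Q * 86400 / (A * 10000) * 1000
DC = 0.007 * 86400 / (146 * 10000) * 1000
DC = 604800.0000 / 1460000

0.4142 mm/day


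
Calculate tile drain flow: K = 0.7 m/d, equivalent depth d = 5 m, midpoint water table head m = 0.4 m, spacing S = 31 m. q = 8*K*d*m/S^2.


q = 8*K*d*m/S^2
q = 8*0.7*5*0.4/31^2
q = 11.2000 / 961

0.0117 m/d


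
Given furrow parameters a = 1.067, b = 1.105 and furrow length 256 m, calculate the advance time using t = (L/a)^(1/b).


t = (L/a)^(1/b)
t = (256/1.067)^(1/1.105)
t = 239.925023^(1/1.105)

142.5327 min


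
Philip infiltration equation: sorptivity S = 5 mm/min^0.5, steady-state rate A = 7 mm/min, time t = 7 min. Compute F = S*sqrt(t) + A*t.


F = S*sqrt(t) + A*t
F = 5*sqrt(7) + 7*7
F = 5*2.645751 + 49

62.2288 mm


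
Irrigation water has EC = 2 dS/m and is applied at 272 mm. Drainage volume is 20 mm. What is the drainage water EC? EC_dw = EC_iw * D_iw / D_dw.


EC_dw = EC_iw * D_iw / D_dw
EC_dw = 2 * 272 / 20
EC_dw = 544 / 20

27.2000 dS/m


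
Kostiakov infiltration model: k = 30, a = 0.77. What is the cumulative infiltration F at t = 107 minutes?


F = k * t^a = 30 * 107^0.77
F = 30 * 36.527968

1095.8390 mm


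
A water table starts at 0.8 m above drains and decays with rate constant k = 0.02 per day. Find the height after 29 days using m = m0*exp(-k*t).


m = m0 * exp(-k*t)
m = 0.8 * exp(-0.02 * 29)
m = 0.8 * exp(-0.5800)

0.4479 m


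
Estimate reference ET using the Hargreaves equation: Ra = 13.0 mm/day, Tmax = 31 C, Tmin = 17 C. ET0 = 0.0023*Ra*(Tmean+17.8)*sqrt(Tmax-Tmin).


Tmean = (Tmax + Tmin)/2 = (31 + 17)/2 = 24.0
ET0 = 0.0023 * 13.0 * (24.0 + 17.8) * sqrt(31 - 17)
ET0 = 0.0023 * 13.0 * 41.8 * 3.741657

4.6764 mm/day


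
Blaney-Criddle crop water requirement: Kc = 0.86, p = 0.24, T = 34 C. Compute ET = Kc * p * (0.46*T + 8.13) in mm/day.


ET = Kc * p * (0.46*T + 8.13)
ET = 0.86 * 0.24 * (0.46*34 + 8.13)
ET = 0.86 * 0.24 * 23.7700

4.9061 mm/day


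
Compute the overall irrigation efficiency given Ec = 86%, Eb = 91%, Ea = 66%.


Ec = 0.86, Eb = 0.91, Ea = 0.66
E = 0.86 * 0.91 * 0.66 * 100 = 51.6516%

51.6516 %


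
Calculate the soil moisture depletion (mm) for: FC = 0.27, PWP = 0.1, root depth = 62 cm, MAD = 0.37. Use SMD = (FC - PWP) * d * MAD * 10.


SMD = (FC - PWP) * d * MAD * 10
SMD = (0.27 - 0.1) * 62 * 0.37 * 10
SMD = 0.1700 * 62 * 0.37 * 10

38.9980 mm


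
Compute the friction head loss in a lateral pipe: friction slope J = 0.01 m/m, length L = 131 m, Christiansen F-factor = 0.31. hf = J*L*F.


hf = J * L * F = 0.01 * 131 * 0.31 = 0.4061 m

0.4061 m


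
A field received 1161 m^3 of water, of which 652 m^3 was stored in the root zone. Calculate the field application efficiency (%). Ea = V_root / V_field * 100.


Ea = V_root / V_field * 100 = 652 / 1161 * 100 = 56.1585%

56.1585 %


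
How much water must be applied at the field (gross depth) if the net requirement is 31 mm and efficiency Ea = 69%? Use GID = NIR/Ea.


Ea = 69% = 0.69
GID = NIR / Ea = 31 / 0.69 = 44.9275 mm

44.9275 mm


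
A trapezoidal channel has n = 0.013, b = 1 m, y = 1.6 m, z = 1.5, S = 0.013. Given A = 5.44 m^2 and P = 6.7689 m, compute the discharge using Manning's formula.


R = A/P = 5.44/6.7689 = 0.803676
Q = (1/0.013) * 5.44 * 0.803676^(2/3) * 0.013^0.5

41.2428 m^3/s


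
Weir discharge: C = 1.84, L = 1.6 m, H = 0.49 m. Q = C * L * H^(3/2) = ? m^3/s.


Q = C * L * H^(3/2) = 1.84 * 1.6 * 0.49^1.5 = 1.84 * 1.6 * 0.343000

1.0098 m^3/s


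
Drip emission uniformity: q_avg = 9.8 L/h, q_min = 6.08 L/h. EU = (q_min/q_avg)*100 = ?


EU = (q_min/q_avg)*100 = (6.08/9.8)*100 = 62.0408%

62.0408 %


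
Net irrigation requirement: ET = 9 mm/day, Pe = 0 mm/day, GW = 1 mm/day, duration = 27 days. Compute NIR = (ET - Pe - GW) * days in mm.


Daily deficit = ET - Pe - GW = 9 - 0 - 1 = 8 mm/day
NIR = 8 * 27 = 216 mm

216.0000 mm


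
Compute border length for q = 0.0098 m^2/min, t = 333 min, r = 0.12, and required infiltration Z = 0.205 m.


L = q*t/((1+r)*Z)
L = 0.0098*333/((1+0.12)*0.205)
L = 3.2634/0.2296

14.2134 m


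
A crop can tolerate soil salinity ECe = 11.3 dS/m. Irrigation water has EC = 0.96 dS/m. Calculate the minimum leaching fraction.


LR = ECiw / (5*ECe - ECiw)
LR = 0.96 / (5*11.3 - 0.96)
LR = 0.96 / 55.5400

0.0173


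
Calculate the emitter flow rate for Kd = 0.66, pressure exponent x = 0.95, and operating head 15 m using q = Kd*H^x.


q = Kd * H^x = 0.66 * 15^0.95 = 0.66 * 13.100465

8.6463 L/h


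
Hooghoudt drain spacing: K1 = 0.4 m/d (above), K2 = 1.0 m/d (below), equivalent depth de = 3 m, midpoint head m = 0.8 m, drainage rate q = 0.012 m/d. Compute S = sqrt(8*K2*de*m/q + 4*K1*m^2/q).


S^2 = 8*K2*de*m/q + 4*K1*m^2/q
S^2 = 8*1.0*3*0.8/0.012 + 4*0.4*0.8^2/0.012
S = sqrt(1685.3333)

41.0528 m


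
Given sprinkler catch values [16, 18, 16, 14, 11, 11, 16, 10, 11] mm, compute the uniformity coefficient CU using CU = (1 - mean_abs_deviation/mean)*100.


mean = 13.666667 mm
MAD = 2.592593 mm
CU = (1 - 2.592593/13.666667)*100

81.0298 %


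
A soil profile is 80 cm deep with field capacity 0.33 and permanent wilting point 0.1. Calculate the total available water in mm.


AWC = (FC - PWP) * d * 10
AWC = (0.33 - 0.1) * 80 * 10
AWC = 0.2300 * 80 * 10

184.0000 mm


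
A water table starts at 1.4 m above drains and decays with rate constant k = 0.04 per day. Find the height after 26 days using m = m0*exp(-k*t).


m = m0 * exp(-k*t)
m = 1.4 * exp(-0.04 * 26)
m = 1.4 * exp(-1.0400)

0.4948 m


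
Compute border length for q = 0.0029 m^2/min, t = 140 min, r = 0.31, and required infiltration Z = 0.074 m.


L = q*t/((1+r)*Z)
L = 0.0029*140/((1+0.31)*0.074)
L = 0.406/0.09694

4.1882 m


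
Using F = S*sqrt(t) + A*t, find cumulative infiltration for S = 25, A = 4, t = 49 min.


F = S*sqrt(t) + A*t
F = 25*sqrt(49) + 4*49
F = 25*7.000000 + 196

371.0000 mm


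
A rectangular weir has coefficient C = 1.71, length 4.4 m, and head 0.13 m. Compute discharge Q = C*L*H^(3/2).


Q = C * L * H^(3/2) = 1.71 * 4.4 * 0.13^1.5 = 1.71 * 4.4 * 0.046872

0.3527 m^3/s


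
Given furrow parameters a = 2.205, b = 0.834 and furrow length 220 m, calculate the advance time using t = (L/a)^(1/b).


t = (L/a)^(1/b)
t = (220/2.205)^(1/0.834)
t = 99.773243^(1/0.834)

249.4017 min


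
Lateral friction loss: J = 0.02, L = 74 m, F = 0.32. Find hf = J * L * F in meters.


hf = J * L * F = 0.02 * 74 * 0.32 = 0.4736 m

0.4736 m


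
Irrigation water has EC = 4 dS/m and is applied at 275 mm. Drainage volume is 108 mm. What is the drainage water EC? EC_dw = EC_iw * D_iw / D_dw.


EC_dw = EC_iw * D_iw / D_dw
EC_dw = 4 * 275 / 108
EC_dw = 1100 / 108

10.1852 dS/m


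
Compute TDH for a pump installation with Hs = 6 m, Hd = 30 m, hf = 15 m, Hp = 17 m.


TDH = Hs + Hd + hf + Hp = 6 + 30 + 15 + 17 = 68

68 m


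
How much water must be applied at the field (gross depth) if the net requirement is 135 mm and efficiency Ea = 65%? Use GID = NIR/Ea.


Ea = 65% = 0.65
GID = NIR / Ea = 135 / 0.65 = 207.6923 mm

207.6923 mm


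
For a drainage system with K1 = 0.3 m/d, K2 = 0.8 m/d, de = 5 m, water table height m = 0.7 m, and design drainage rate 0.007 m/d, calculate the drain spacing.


S^2 = 8*K2*de*m/q + 4*K1*m^2/q
S^2 = 8*0.8*5*0.7/0.007 + 4*0.3*0.7^2/0.007
S = sqrt(3284.0000)

57.3062 m


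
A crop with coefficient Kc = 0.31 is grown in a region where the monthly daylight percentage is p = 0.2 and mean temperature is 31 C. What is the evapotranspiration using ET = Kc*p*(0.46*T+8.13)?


ET = Kc * p * (0.46*T + 8.13)
ET = 0.31 * 0.2 * (0.46*31 + 8.13)
ET = 0.31 * 0.2 * 22.3900

1.3882 mm/day


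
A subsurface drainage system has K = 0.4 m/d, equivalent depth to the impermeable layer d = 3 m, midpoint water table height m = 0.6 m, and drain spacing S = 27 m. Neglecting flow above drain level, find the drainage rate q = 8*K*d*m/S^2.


q = 8*K*d*m/S^2
q = 8*0.4*3*0.6/27^2
q = 5.7600 / 729

0.0079 m/d


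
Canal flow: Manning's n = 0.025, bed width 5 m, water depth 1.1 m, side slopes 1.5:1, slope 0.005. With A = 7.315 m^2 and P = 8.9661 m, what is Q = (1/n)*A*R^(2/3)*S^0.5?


R = A/P = 7.315/8.9661 = 0.815851
Q = (1/0.025) * 7.315 * 0.815851^(2/3) * 0.005^0.5

18.0648 m^3/s


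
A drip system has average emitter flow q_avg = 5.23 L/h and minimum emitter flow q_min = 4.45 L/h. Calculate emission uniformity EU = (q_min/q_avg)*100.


EU = (q_min/q_avg)*100 = (4.45/5.23)*100 = 85.0860%

85.0860 %


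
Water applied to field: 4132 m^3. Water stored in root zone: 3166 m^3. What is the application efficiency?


Ea = V_root / V_field * 100 = 3166 / 4132 * 100 = 76.6215%

76.6215 %


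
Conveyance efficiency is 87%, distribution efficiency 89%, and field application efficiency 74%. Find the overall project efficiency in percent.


Ec = 0.87, Eb = 0.89, Ea = 0.74
E = 0.87 * 0.89 * 0.74 * 100 = 57.2982%

57.2982 %


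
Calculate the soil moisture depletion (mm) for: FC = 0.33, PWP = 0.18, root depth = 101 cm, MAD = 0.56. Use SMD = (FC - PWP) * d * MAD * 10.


SMD = (FC - PWP) * d * MAD * 10
SMD = (0.33 - 0.18) * 101 * 0.56 * 10
SMD = 0.1500 * 101 * 0.56 * 10

84.8400 mm


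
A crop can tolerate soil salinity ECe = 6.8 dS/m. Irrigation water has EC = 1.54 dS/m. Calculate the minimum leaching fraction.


LR = ECiw / (5*ECe - ECiw)
LR = 1.54 / (5*6.8 - 1.54)
LR = 1.54 / 32.4600

0.0474


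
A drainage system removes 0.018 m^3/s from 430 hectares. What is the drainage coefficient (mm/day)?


DC = Q * 86400 / (A * 10000) * 1000
DC = 0.018 * 86400 / (430 * 10000) * 1000
DC = 1555200.0000 / 4300000

0.3617 mm/day


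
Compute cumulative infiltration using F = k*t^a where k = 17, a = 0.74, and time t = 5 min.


F = k * t^a = 17 * 5^0.74
F = 17 * 3.290317

55.9354 mm


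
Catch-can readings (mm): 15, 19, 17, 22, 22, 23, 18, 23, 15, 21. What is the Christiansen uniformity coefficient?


mean = 19.500000 mm
MAD = 2.700000 mm
CU = (1 - 2.700000/19.500000)*100

86.1538 %


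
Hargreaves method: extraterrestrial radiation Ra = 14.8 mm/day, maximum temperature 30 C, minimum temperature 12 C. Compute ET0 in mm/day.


Tmean = (Tmax + Tmin)/2 = (30 + 12)/2 = 21.0
ET0 = 0.0023 * 14.8 * (21.0 + 17.8) * sqrt(30 - 12)
ET0 = 0.0023 * 14.8 * 38.8 * 4.242641

5.6035 mm/day


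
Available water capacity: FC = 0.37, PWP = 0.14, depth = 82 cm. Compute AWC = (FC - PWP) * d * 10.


AWC = (FC - PWP) * d * 10
AWC = (0.37 - 0.14) * 82 * 10
AWC = 0.2300 * 82 * 10

188.6000 mm


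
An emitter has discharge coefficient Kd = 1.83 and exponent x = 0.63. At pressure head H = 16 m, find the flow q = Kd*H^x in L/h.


q = Kd * H^x = 1.83 * 16^0.63 = 1.83 * 5.735821

10.4966 L/h


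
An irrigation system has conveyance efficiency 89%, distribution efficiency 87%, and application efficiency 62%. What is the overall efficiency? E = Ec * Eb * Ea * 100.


Ec = 0.89, Eb = 0.87, Ea = 0.62
E = 0.89 * 0.87 * 0.62 * 100 = 48.0066%

48.0066 %


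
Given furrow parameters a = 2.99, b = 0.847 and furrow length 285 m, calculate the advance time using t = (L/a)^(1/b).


t = (L/a)^(1/b)
t = (285/2.99)^(1/0.847)
t = 95.317726^(1/0.847)

217.1135 min


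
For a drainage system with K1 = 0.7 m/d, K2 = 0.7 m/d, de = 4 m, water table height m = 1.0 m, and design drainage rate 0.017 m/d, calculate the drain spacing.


S^2 = 8*K2*de*m/q + 4*K1*m^2/q
S^2 = 8*0.7*4*1.0/0.017 + 4*0.7*1.0^2/0.017
S = sqrt(1482.3529)

38.5013 m


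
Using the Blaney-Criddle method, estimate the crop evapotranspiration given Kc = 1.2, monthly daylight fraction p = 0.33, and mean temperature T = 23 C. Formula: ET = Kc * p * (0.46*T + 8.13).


ET = Kc * p * (0.46*T + 8.13)
ET = 1.2 * 0.33 * (0.46*23 + 8.13)
ET = 1.2 * 0.33 * 18.7100

7.4092 mm/day


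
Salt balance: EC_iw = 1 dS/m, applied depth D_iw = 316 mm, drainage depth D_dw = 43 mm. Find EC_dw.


EC_dw = EC_iw * D_iw / D_dw
EC_dw = 1 * 316 / 43
EC_dw = 316 / 43

7.3488 dS/m


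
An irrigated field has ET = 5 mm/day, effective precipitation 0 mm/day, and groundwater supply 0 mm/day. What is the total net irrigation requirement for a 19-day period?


Daily deficit = ET - Pe - GW = 5 - 0 - 0 = 5 mm/day
NIR = 5 * 19 = 95 mm

95.0000 mm


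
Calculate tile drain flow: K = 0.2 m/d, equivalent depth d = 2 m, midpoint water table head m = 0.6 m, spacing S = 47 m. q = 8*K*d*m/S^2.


q = 8*K*d*m/S^2
q = 8*0.2*2*0.6/47^2
q = 1.9200 / 2209

8.6917e-04 m/d


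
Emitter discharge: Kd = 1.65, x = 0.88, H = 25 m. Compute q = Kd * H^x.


q = Kd * H^x = 1.65 * 25^0.88 = 1.65 * 16.989759

28.0331 L/h


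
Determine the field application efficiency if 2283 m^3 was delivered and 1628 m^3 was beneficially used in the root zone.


Ea = V_root / V_field * 100 = 1628 / 2283 * 100 = 71.3097%

71.3097 %


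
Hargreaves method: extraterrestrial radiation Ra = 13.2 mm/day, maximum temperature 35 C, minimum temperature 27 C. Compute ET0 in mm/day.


Tmean = (Tmax + Tmin)/2 = (35 + 27)/2 = 31.0
ET0 = 0.0023 * 13.2 * (31.0 + 17.8) * sqrt(35 - 27)
ET0 = 0.0023 * 13.2 * 48.8 * 2.828427

4.1905 mm/day


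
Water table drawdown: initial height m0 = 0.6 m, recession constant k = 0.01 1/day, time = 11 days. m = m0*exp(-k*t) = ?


m = m0 * exp(-k*t)
m = 0.6 * exp(-0.01 * 11)
m = 0.6 * exp(-0.1100)

0.5375 m


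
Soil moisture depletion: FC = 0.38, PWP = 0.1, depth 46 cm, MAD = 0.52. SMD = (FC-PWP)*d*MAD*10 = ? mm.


SMD = (FC - PWP) * d * MAD * 10
SMD = (0.38 - 0.1) * 46 * 0.52 * 10
SMD = 0.2800 * 46 * 0.52 * 10

66.9760 mm


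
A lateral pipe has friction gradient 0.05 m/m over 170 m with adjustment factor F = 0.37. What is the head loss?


hf = J * L * F = 0.05 * 170 * 0.37 = 3.1450 m

3.1450 m


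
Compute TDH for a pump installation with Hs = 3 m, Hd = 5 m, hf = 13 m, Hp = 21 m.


TDH = Hs + Hd + hf + Hp = 3 + 5 + 13 + 21 = 42

42 m


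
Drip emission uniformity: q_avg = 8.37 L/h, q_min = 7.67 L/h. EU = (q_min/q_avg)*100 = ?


EU = (q_min/q_avg)*100 = (7.67/8.37)*100 = 91.6368%

91.6368 %


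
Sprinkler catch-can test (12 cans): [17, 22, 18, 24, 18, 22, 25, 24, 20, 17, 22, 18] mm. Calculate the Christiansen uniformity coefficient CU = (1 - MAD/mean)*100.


mean = 20.583333 mm
MAD = 2.583333 mm
CU = (1 - 2.583333/20.583333)*100

87.4494 %


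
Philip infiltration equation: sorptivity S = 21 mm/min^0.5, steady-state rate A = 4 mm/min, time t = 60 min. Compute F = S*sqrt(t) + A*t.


F = S*sqrt(t) + A*t
F = 21*sqrt(60) + 4*60
F = 21*7.745967 + 240

402.6653 mm


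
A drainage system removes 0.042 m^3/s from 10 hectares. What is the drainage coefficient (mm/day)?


DC = Q * 86400 / (A * 10000) * 1000
DC = 0.042 * 86400 / (10 * 10000) * 1000
DC = 3628800.0000 / 100000

36.2880 mm/day


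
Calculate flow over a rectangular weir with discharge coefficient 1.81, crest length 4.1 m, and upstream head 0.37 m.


Q = C * L * H^(3/2) = 1.81 * 4.1 * 0.37^1.5 = 1.81 * 4.1 * 0.225062

1.6702 m^3/s


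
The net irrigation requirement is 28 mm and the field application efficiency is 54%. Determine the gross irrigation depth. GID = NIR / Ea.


Ea = 54% = 0.54
GID = NIR / Ea = 28 / 0.54 = 51.8519 mm

51.8519 mm


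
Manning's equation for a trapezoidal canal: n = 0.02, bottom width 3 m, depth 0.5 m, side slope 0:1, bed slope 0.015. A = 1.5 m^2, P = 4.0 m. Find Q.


R = A/P = 1.5/4.0 = 0.375000
Q = (1/0.02) * 1.5 * 0.375000^(2/3) * 0.015^0.5

4.7767 m^3/s


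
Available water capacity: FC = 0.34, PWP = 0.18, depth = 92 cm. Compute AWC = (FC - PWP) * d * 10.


AWC = (FC - PWP) * d * 10
AWC = (0.34 - 0.18) * 92 * 10
AWC = 0.1600 * 92 * 10

147.2000 mm


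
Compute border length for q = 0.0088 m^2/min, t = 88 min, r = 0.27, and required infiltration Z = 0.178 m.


L = q*t/((1+r)*Z)
L = 0.0088*88/((1+0.27)*0.178)
L = 0.7744/0.22606

3.4256 m


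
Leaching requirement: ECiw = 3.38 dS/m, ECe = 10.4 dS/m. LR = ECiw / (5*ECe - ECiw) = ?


LR = ECiw / (5*ECe - ECiw)
LR = 3.38 / (5*10.4 - 3.38)
LR = 3.38 / 48.6200

0.0695


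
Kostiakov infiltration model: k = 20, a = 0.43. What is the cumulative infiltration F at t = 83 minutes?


F = k * t^a = 20 * 83^0.43
F = 20 * 6.686573

133.7315 mm


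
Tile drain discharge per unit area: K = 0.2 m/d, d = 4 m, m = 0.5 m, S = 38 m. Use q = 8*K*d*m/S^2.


q = 8*K*d*m/S^2
q = 8*0.2*4*0.5/38^2
q = 3.2000 / 1444

0.0022 m/d


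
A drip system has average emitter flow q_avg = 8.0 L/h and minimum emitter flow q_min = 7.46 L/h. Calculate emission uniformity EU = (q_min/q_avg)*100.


EU = (q_min/q_avg)*100 = (7.46/8.0)*100 = 93.2500%

93.2500 %


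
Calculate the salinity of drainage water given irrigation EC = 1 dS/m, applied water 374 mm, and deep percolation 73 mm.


EC_dw = EC_iw * D_iw / D_dw
EC_dw = 1 * 374 / 73
EC_dw = 374 / 73

5.1233 dS/m


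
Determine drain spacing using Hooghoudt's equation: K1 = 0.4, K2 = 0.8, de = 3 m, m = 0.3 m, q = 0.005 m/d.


S^2 = 8*K2*de*m/q + 4*K1*m^2/q
S^2 = 8*0.8*3*0.3/0.005 + 4*0.4*0.3^2/0.005
S = sqrt(1180.8000)

34.3628 m


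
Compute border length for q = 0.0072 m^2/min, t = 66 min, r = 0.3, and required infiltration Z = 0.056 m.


L = q*t/((1+r)*Z)
L = 0.0072*66/((1+0.3)*0.056)
L = 0.4752/0.0728

6.5275 m


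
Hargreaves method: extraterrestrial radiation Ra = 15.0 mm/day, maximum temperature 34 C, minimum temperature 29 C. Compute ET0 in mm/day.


Tmean = (Tmax + Tmin)/2 = (34 + 29)/2 = 31.5
ET0 = 0.0023 * 15.0 * (31.5 + 17.8) * sqrt(34 - 29)
ET0 = 0.0023 * 15.0 * 49.3 * 2.236068

3.8032 mm/day


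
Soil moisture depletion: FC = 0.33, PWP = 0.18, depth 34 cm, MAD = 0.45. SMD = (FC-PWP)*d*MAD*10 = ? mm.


SMD = (FC - PWP) * d * MAD * 10
SMD = (0.33 - 0.18) * 34 * 0.45 * 10
SMD = 0.1500 * 34 * 0.45 * 10

22.9500 mm


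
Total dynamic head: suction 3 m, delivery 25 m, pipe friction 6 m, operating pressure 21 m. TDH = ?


TDH = Hs + Hd + hf + Hp = 3 + 25 + 6 + 21 = 55

55 m


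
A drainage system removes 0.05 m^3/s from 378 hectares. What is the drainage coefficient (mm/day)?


DC = Q * 86400 / (A * 10000) * 1000
DC = 0.05 * 86400 / (378 * 10000) * 1000
DC = 4320000.0000 / 3780000

1.1429 mm/day


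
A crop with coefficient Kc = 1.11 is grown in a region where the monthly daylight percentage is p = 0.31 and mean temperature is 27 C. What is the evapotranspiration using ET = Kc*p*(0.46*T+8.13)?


ET = Kc * p * (0.46*T + 8.13)
ET = 1.11 * 0.31 * (0.46*27 + 8.13)
ET = 1.11 * 0.31 * 20.5500

7.0713 mm/day


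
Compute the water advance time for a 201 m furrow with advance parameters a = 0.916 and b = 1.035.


t = (L/a)^(1/b)
t = (201/0.916)^(1/1.035)
t = 219.432314^(1/1.035)

182.8631 min


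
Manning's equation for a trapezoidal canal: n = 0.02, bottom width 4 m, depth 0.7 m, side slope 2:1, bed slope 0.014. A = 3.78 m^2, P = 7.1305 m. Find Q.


R = A/P = 3.78/7.1305 = 0.530117
Q = (1/0.02) * 3.78 * 0.530117^(2/3) * 0.014^0.5

14.6478 m^3/s


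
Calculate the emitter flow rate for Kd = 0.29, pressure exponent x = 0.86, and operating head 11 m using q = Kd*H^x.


q = Kd * H^x = 0.29 * 11^0.86 = 0.29 * 7.863171

2.2803 L/h


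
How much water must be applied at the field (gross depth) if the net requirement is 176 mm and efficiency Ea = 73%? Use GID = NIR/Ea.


Ea = 73% = 0.73
GID = NIR / Ea = 176 / 0.73 = 241.0959 mm

241.0959 mm


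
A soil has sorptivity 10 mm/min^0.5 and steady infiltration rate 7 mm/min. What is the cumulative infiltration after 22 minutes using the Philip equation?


F = S*sqrt(t) + A*t
F = 10*sqrt(22) + 7*22
F = 10*4.690416 + 154

200.9042 mm


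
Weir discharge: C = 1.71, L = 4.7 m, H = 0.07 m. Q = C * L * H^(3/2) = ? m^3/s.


Q = C * L * H^(3/2) = 1.71 * 4.7 * 0.07^1.5 = 1.71 * 4.7 * 0.018520

0.1488 m^3/s


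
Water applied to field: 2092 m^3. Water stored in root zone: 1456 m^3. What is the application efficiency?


Ea = V_root / V_field * 100 = 1456 / 2092 * 100 = 69.5985%

69.5985 %


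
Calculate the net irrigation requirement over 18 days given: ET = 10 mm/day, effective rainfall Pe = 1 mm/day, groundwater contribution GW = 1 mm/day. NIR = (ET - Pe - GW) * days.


Daily deficit = ET - Pe - GW = 10 - 1 - 1 = 8 mm/day
NIR = 8 * 18 = 144 mm

144.0000 mm


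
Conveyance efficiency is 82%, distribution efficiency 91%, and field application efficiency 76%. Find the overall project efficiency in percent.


Ec = 0.82, Eb = 0.91, Ea = 0.76
E = 0.82 * 0.91 * 0.76 * 100 = 56.7112%

56.7112 %


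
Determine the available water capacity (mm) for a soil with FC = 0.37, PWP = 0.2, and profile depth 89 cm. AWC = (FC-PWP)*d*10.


AWC = (FC - PWP) * d * 10
AWC = (0.37 - 0.2) * 89 * 10
AWC = 0.1700 * 89 * 10

151.3000 mm


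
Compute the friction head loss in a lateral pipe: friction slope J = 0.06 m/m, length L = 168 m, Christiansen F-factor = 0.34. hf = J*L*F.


hf = J * L * F = 0.06 * 168 * 0.34 = 3.4272 m

3.4272 m


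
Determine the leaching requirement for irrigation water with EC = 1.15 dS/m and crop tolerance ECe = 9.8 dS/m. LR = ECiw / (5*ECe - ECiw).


LR = ECiw / (5*ECe - ECiw)
LR = 1.15 / (5*9.8 - 1.15)
LR = 1.15 / 47.8500

0.0240


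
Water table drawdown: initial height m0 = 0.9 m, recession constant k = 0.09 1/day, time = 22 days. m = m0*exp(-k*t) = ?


m = m0 * exp(-k*t)
m = 0.9 * exp(-0.09 * 22)
m = 0.9 * exp(-1.9800)

0.1243 m


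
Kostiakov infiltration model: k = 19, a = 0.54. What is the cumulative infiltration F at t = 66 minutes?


F = k * t^a = 19 * 66^0.54
F = 19 * 9.606246

182.5187 mm


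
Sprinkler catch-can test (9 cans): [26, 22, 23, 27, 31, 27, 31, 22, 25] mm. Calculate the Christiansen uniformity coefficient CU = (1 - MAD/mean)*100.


mean = 26.000000 mm
MAD = 2.666667 mm
CU = (1 - 2.666667/26.000000)*100

89.7436 %


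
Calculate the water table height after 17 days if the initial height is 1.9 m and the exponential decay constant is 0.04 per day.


m = m0 * exp(-k*t)
m = 1.9 * exp(-0.04 * 17)
m = 1.9 * exp(-0.6800)

0.9626 m


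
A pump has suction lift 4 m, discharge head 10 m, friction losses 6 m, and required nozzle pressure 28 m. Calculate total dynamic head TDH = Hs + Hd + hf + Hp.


TDH = Hs + Hd + hf + Hp = 4 + 10 + 6 + 28 = 48

48 m


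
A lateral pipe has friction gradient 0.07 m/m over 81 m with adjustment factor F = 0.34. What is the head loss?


hf = J * L * F = 0.07 * 81 * 0.34 = 1.9278 m

1.9278 m


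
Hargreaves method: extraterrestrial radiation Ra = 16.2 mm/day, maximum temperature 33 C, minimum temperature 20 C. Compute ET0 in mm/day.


Tmean = (Tmax + Tmin)/2 = (33 + 20)/2 = 26.5
ET0 = 0.0023 * 16.2 * (26.5 + 17.8) * sqrt(33 - 20)
ET0 = 0.0023 * 16.2 * 44.3 * 3.605551

5.9514 mm/day


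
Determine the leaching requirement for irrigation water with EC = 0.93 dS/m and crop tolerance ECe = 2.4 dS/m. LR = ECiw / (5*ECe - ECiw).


LR = ECiw / (5*ECe - ECiw)
LR = 0.93 / (5*2.4 - 0.93)
LR = 0.93 / 11.0700

0.0840


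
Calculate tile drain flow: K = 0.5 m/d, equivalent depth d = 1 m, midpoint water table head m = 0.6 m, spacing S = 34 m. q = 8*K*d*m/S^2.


q = 8*K*d*m/S^2
q = 8*0.5*1*0.6/34^2
q = 2.4000 / 1156

0.0021 m/d


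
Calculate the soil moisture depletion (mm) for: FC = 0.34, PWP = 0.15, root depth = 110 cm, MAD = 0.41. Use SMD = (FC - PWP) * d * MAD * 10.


SMD = (FC - PWP) * d * MAD * 10
SMD = (0.34 - 0.15) * 110 * 0.41 * 10
SMD = 0.1900 * 110 * 0.41 * 10

85.6900 mm


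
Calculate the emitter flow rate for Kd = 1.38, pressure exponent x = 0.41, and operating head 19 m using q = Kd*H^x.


q = Kd * H^x = 1.38 * 19^0.41 = 1.38 * 3.344175

4.6150 L/h


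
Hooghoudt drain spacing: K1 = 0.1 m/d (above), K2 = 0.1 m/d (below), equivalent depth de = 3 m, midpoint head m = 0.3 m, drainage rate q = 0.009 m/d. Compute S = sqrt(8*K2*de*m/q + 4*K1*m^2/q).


S^2 = 8*K2*de*m/q + 4*K1*m^2/q
S^2 = 8*0.1*3*0.3/0.009 + 4*0.1*0.3^2/0.009
S = sqrt(84.0000)

9.1652 m


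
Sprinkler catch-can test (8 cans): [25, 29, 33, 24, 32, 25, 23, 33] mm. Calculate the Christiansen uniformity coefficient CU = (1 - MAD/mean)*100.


mean = 28.000000 mm
MAD = 3.750000 mm
CU = (1 - 3.750000/28.000000)*100

86.6071 %


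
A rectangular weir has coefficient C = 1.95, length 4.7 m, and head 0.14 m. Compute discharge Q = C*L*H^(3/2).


Q = C * L * H^(3/2) = 1.95 * 4.7 * 0.14^1.5 = 1.95 * 4.7 * 0.052383

0.4801 m^3/s


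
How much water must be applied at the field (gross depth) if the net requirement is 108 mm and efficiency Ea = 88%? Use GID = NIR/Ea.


Ea = 88% = 0.88
GID = NIR / Ea = 108 / 0.88 = 122.7273 mm

122.7273 mm


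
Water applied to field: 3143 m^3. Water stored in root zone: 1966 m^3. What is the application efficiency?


Ea = V_root / V_field * 100 = 1966 / 3143 * 100 = 62.5517%

62.5517 %


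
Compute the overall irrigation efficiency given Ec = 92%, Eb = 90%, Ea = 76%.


Ec = 0.92, Eb = 0.9, Ea = 0.76
E = 0.92 * 0.9 * 0.76 * 100 = 62.9280%

62.9280 %


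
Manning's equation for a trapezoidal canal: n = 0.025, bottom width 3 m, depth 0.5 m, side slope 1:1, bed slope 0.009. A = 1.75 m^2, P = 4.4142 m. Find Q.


R = A/P = 1.75/4.4142 = 0.396448
Q = (1/0.025) * 1.75 * 0.396448^(2/3) * 0.009^0.5

3.5838 m^3/s


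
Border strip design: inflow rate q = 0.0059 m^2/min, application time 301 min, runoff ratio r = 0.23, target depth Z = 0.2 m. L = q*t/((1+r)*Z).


L = q*t/((1+r)*Z)
L = 0.0059*301/((1+0.23)*0.2)
L = 1.7759/0.246

7.2191 m


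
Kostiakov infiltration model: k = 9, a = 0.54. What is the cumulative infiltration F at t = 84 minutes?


F = k * t^a = 9 * 84^0.54
F = 9 * 10.942355

98.4812 mm


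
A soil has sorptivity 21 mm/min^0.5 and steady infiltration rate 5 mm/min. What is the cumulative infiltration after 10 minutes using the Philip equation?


F = S*sqrt(t) + A*t
F = 21*sqrt(10) + 5*10
F = 21*3.162278 + 50

116.4078 mm


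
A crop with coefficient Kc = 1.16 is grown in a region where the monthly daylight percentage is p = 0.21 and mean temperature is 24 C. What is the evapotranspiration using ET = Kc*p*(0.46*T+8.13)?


ET = Kc * p * (0.46*T + 8.13)
ET = 1.16 * 0.21 * (0.46*24 + 8.13)
ET = 1.16 * 0.21 * 19.1700

4.6698 mm/day


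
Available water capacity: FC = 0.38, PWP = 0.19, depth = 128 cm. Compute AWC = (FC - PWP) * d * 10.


AWC = (FC - PWP) * d * 10
AWC = (0.38 - 0.19) * 128 * 10
AWC = 0.1900 * 128 * 10

243.2000 mm


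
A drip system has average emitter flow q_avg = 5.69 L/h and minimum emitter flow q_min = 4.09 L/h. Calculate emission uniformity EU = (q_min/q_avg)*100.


EU = (q_min/q_avg)*100 = (4.09/5.69)*100 = 71.8805%

71.8805 %


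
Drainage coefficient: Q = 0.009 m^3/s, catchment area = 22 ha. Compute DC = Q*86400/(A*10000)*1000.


DC = Q * 86400 / (A * 10000) * 1000
DC = 0.009 * 86400 / (22 * 10000) * 1000
DC = 777600.0000 / 220000

3.5345 mm/day


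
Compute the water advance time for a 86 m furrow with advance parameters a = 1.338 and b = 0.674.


t = (L/a)^(1/b)
t = (86/1.338)^(1/0.674)
t = 64.275037^(1/0.674)

481.4547 min


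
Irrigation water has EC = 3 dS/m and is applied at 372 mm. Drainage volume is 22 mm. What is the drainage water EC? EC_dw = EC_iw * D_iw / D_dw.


EC_dw = EC_iw * D_iw / D_dw
EC_dw = 3 * 372 / 22
EC_dw = 1116 / 22

50.7273 dS/m


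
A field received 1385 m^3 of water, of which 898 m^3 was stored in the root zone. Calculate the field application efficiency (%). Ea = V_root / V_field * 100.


Ea = V_root / V_field * 100 = 898 / 1385 * 100 = 64.8375%

64.8375 %


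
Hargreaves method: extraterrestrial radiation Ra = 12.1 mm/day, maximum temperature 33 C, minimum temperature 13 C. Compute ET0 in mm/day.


Tmean = (Tmax + Tmin)/2 = (33 + 13)/2 = 23.0
ET0 = 0.0023 * 12.1 * (23.0 + 17.8) * sqrt(33 - 13)
ET0 = 0.0023 * 12.1 * 40.8 * 4.472136

5.0779 mm/day


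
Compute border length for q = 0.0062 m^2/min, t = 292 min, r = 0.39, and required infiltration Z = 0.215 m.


L = q*t/((1+r)*Z)
L = 0.0062*292/((1+0.39)*0.215)
L = 1.8104/0.29885

6.0579 m


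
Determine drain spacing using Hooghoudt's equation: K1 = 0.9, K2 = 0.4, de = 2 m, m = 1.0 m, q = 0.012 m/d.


S^2 = 8*K2*de*m/q + 4*K1*m^2/q
S^2 = 8*0.4*2*1.0/0.012 + 4*0.9*1.0^2/0.012
S = sqrt(833.3333)

28.8675 m


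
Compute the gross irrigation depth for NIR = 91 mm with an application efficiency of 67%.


Ea = 67% = 0.67
GID = NIR / Ea = 91 / 0.67 = 135.8209 mm

135.8209 mm


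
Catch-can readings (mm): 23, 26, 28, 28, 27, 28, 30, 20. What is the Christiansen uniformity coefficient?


mean = 26.250000 mm
MAD = 2.437500 mm
CU = (1 - 2.437500/26.250000)*100

90.7143 %


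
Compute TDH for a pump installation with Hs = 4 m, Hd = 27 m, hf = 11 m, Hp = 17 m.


TDH = Hs + Hd + hf + Hp = 4 + 27 + 11 + 17 = 59

59 m


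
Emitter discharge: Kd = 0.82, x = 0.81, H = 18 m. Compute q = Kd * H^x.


q = Kd * H^x = 0.82 * 18^0.81 = 0.82 * 10.393713

8.5228 L/h


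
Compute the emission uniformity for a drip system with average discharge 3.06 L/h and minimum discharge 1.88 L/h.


EU = (q_min/q_avg)*100 = (1.88/3.06)*100 = 61.4379%

61.4379 %


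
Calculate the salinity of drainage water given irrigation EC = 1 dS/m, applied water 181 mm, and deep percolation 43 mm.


EC_dw = EC_iw * D_iw / D_dw
EC_dw = 1 * 181 / 43
EC_dw = 181 / 43

4.2093 dS/m


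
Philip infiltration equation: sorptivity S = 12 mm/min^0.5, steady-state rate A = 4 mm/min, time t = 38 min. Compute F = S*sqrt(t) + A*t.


F = S*sqrt(t) + A*t
F = 12*sqrt(38) + 4*38
F = 12*6.164414 + 152

225.9730 mm


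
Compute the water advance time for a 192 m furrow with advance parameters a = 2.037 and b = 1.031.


t = (L/a)^(1/b)
t = (192/2.037)^(1/1.031)
t = 94.256259^(1/1.031)

82.2142 min


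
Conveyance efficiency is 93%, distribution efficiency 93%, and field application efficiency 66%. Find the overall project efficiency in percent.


Ec = 0.93, Eb = 0.93, Ea = 0.66
E = 0.93 * 0.93 * 0.66 * 100 = 57.0834%

57.0834 %


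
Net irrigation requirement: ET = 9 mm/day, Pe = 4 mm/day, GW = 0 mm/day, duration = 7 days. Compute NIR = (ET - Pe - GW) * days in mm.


Daily deficit = ET - Pe - GW = 9 - 4 - 0 = 5 mm/day
NIR = 5 * 7 = 35 mm

35.0000 mm


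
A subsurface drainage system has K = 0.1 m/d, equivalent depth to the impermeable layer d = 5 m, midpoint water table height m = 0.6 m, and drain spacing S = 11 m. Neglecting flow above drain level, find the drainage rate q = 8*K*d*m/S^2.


q = 8*K*d*m/S^2
q = 8*0.1*5*0.6/11^2
q = 2.4000 / 121

0.0198 m/d


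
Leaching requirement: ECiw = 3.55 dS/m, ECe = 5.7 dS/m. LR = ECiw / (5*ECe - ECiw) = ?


LR = ECiw / (5*ECe - ECiw)
LR = 3.55 / (5*5.7 - 3.55)
LR = 3.55 / 24.9500

0.1423


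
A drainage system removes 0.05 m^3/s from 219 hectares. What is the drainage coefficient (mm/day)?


DC = Q * 86400 / (A * 10000) * 1000
DC = 0.05 * 86400 / (219 * 10000) * 1000
DC = 4320000.0000 / 2190000

1.9726 mm/day


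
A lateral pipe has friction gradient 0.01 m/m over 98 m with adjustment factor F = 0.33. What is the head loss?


hf = J * L * F = 0.01 * 98 * 0.33 = 0.3234 m

0.3234 m


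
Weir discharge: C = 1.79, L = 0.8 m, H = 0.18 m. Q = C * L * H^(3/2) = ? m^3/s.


Q = C * L * H^(3/2) = 1.79 * 0.8 * 0.18^1.5 = 1.79 * 0.8 * 0.076368

0.1094 m^3/s


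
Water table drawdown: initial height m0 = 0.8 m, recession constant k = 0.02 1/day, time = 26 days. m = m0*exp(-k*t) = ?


m = m0 * exp(-k*t)
m = 0.8 * exp(-0.02 * 26)
m = 0.8 * exp(-0.5200)

0.4756 m


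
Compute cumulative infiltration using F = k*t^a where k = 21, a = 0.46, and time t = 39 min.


F = k * t^a = 21 * 39^0.46
F = 21 * 5.393736

113.2685 mm


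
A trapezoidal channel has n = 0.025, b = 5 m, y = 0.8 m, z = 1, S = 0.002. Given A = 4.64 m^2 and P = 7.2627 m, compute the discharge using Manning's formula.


R = A/P = 4.64/7.2627 = 0.638881
Q = (1/0.025) * 4.64 * 0.638881^(2/3) * 0.002^0.5

6.1571 m^3/s


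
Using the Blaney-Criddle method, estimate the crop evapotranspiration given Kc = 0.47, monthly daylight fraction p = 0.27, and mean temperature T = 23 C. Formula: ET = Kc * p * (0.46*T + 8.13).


ET = Kc * p * (0.46*T + 8.13)
ET = 0.47 * 0.27 * (0.46*23 + 8.13)
ET = 0.47 * 0.27 * 18.7100

2.3743 mm/day


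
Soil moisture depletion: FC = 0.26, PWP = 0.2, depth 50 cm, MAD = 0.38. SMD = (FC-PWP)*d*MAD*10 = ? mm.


SMD = (FC - PWP) * d * MAD * 10
SMD = (0.26 - 0.2) * 50 * 0.38 * 10
SMD = 0.0600 * 50 * 0.38 * 10

11.4000 mm


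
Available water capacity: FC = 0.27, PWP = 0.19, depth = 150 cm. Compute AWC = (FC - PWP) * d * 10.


AWC = (FC - PWP) * d * 10
AWC = (0.27 - 0.19) * 150 * 10
AWC = 0.0800 * 150 * 10

120.0000 mm


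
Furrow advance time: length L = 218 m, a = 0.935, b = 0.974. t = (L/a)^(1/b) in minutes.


t = (L/a)^(1/b)
t = (218/0.935)^(1/0.974)
t = 233.155080^(1/0.974)

269.6789 min
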